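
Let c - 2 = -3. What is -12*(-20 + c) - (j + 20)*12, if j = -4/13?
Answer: 204/13 ≈ 15.692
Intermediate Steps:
j = -4/13 (j = -4*1/13 = -4/13 ≈ -0.30769)
c = -1 (c = 2 - 3 = -1)
-12*(-20 + c) - (j + 20)*12 = -12*(-20 - 1) - (-4/13 + 20)*12 = -12*(-21) - 256*12/13 = 252 - 1*3072/13 = 252 - 3072/13 = 204/13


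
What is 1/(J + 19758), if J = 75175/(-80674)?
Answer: 80674/1593881717 ≈ 5.0615e-5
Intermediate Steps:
J = -75175/80674 (J = 75175*(-1/80674) = -75175/80674 ≈ -0.93184)
1/(J + 19758) = 1/(-75175/80674 + 19758) = 1/(1593881717/80674) = 80674/1593881717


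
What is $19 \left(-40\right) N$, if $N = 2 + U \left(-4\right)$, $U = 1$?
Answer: $1520$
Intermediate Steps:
$N = -2$ ($N = 2 + 1 \left(-4\right) = 2 - 4 = -2$)
$19 \left(-40\right) N = 19 \left(-40\right) \left(-2\right) = \left(-760\right) \left(-2\right) = 1520$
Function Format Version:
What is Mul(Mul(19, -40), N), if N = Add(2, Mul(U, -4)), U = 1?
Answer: 1520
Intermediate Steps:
N = -2 (N = Add(2, Mul(1, -4)) = Add(2, -4) = -2)
Mul(Mul(19, -40), N) = Mul(Mul(19, -40), -2) = Mul(-760, -2) = 1520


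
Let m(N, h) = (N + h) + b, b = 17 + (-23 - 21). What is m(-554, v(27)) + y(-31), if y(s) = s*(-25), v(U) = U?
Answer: 221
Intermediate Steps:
b = -27 (b = 17 - 44 = -27)
y(s) = -25*s
m(N, h) = -27 + N + h (m(N, h) = (N + h) - 27 = -27 + N + h)
m(-554, v(27)) + y(-31) = (-27 - 554 + 27) - 25*(-31) = -554 + 775 = 221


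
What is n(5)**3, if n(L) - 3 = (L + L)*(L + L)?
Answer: 1092727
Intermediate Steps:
n(L) = 3 + 4*L**2 (n(L) = 3 + (L + L)*(L + L) = 3 + (2*L)*(2*L) = 3 + 4*L**2)
n(5)**3 = (3 + 4*5**2)**3 = (3 + 4*25)**3 = (3 + 100)**3 = 103**3 = 1092727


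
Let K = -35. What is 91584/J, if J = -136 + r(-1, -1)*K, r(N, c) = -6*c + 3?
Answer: -91584/451 ≈ -203.07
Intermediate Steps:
r(N, c) = 3 - 6*c
J = -451 (J = -136 + (3 - 6*(-1))*(-35) = -136 + (3 + 6)*(-35) = -136 + 9*(-35) = -136 - 315 = -451)
91584/J = 91584/(-451) = 91584*(-1/451) = -91584/451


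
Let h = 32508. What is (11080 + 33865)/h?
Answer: 44945/32508 ≈ 1.3826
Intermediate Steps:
(11080 + 33865)/h = (11080 + 33865)/32508 = 44945*(1/32508) = 44945/32508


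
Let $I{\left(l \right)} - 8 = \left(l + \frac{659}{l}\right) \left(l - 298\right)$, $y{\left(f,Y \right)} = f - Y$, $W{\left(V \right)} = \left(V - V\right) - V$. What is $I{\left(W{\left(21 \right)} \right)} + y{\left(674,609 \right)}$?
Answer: $\frac{352433}{21} \approx 16783.0$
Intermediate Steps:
$W{\left(V \right)} = - V$ ($W{\left(V \right)} = 0 - V = - V$)
$I{\left(l \right)} = 8 + \left(-298 + l\right) \left(l + \frac{659}{l}\right)$ ($I{\left(l \right)} = 8 + \left(l + \frac{659}{l}\right) \left(l - 298\right) = 8 + \left(l + \frac{659}{l}\right) \left(-298 + l\right) = 8 + \left(-298 + l\right) \left(l + \frac{659}{l}\right)$)
$I{\left(W{\left(21 \right)} \right)} + y{\left(674,609 \right)} = \left(667 + \left(\left(-1\right) 21\right)^{2} - \frac{196382}{\left(-1\right) 21} - 298 \left(\left(-1\right) 21\right)\right) + \left(674 - 609\right) = \left(667 + \left(-21\right)^{2} - \frac{196382}{-21} - -6258\right) + \left(674 - 609\right) = \left(667 + 441 - - \frac{196382}{21} + 6258\right) + 65 = \left(667 + 441 + \frac{196382}{21} + 6258\right) + 65 = \frac{351068}{21} + 65 = \frac{352433}{21}$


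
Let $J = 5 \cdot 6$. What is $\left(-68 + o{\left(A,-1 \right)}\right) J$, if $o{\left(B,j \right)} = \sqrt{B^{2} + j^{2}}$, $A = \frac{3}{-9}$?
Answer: $-2040 + 10 \sqrt{10} \approx -2008.4$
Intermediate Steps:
$J = 30$
$A = - \frac{1}{3}$ ($A = 3 \left(- \frac{1}{9}\right) = - \frac{1}{3} \approx -0.33333$)
$\left(-68 + o{\left(A,-1 \right)}\right) J = \left(-68 + \sqrt{\left(- \frac{1}{3}\right)^{2} + \left(-1\right)^{2}}\right) 30 = \left(-68 + \sqrt{\frac{1}{9} + 1}\right) 30 = \left(-68 + \sqrt{\frac{10}{9}}\right) 30 = \left(-68 + \frac{\sqrt{10}}{3}\right) 30 = -2040 + 10 \sqrt{10}$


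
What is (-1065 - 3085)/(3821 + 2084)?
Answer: -830/1181 ≈ -0.70279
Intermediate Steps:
(-1065 - 3085)/(3821 + 2084) = -4150/5905 = -4150*1/5905 = -830/1181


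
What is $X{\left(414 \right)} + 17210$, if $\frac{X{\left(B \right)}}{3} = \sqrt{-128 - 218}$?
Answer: $17210 + 3 i \sqrt{346} \approx 17210.0 + 55.803 i$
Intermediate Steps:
$X{\left(B \right)} = 3 i \sqrt{346}$ ($X{\left(B \right)} = 3 \sqrt{-128 - 218} = 3 \sqrt{-346} = 3 i \sqrt{346}$)
$X{\left(414 \right)} + 17210 = 3 i \sqrt{346} + 17210 = 17210 + 3 i \sqrt{346}$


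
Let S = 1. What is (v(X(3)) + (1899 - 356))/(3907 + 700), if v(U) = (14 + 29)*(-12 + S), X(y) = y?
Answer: 1070/4607 ≈ 0.23226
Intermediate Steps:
v(U) = -473 (v(U) = (14 + 29)*(-12 + 1) = 43*(-11) = -473)
(v(X(3)) + (1899 - 356))/(3907 + 700) = (-473 + (1899 - 356))/(3907 + 700) = (-473 + 1543)/4607 = 1070*(1/4607) = 1070/4607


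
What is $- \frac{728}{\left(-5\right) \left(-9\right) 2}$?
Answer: $- \frac{364}{45} \approx -8.0889$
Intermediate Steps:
$- \frac{728}{\left(-5\right) \left(-9\right) 2} = - \frac{728}{45 \cdot 2} = - \frac{728}{90} = \left(-728\right) \frac{1}{90} = - \frac{364}{45}$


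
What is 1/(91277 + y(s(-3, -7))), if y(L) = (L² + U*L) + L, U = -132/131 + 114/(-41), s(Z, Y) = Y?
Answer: 5371/490616771 ≈ 1.0947e-5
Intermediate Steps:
U = -20346/5371 (U = -132*1/131 + 114*(-1/41) = -132/131 - 114/41 = -20346/5371 ≈ -3.7881)
y(L) = L² - 14975*L/5371 (y(L) = (L² - 20346*L/5371) + L = L² - 14975*L/5371)
1/(91277 + y(s(-3, -7))) = 1/(91277 + (1/5371)*(-7)*(-14975 + 5371*(-7))) = 1/(91277 + (1/5371)*(-7)*(-14975 - 37597)) = 1/(91277 + (1/5371)*(-7)*(-52572)) = 1/(91277 + 368004/5371) = 1/(490616771/5371) = 5371/490616771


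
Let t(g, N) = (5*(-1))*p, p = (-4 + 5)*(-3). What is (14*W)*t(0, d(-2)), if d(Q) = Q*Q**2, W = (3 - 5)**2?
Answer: 840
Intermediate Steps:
p = -3 (p = 1*(-3) = -3)
W = 4 (W = (-2)**2 = 4)
d(Q) = Q**3
t(g, N) = 15 (t(g, N) = (5*(-1))*(-3) = -5*(-3) = 15)
(14*W)*t(0, d(-2)) = (14*4)*15 = 56*15 = 840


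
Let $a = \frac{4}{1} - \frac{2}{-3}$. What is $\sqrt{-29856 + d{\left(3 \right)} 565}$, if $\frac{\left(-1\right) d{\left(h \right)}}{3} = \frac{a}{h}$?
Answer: $\frac{i \sqrt{292434}}{3} \approx 180.26 i$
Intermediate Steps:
$a = \frac{14}{3}$ ($a = 4 \cdot 1 - - \frac{2}{3} = 4 + \frac{2}{3} = \frac{14}{3} \approx 4.6667$)
$d{\left(h \right)} = - \frac{14}{h}$ ($d{\left(h \right)} = - 3 \frac{14}{3 h} = - \frac{14}{h}$)
$\sqrt{-29856 + d{\left(3 \right)} 565} = \sqrt{-29856 + - \frac{14}{3} \cdot 565} = \sqrt{-29856 + \left(-14\right) \frac{1}{3} \cdot 565} = \sqrt{-29856 - \frac{7910}{3}} = \sqrt{- \frac{97478}{3}} = \frac{i \sqrt{292434}}{3}$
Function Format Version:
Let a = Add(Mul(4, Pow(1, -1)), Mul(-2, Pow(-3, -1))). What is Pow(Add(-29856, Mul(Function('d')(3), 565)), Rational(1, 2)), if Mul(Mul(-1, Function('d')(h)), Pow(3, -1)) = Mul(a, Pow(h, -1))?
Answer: Mul(Rational(1, 3), I, Pow(292434, Rational(1, 2))) ≈ Mul(180.26, I)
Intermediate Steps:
a = Rational(14, 3) (a = Add(Mul(4, 1), Mul(-2, Rational(-1, 3))) = Add(4, Rational(2, 3)) = Rational(14, 3) ≈ 4.6667)
Function('d')(h) = Mul(-14, Pow(h, -1)) (Function('d')(h) = Mul(-3, Mul(Rational(14, 3), Pow(h, -1))) = Mul(-14, Pow(h, -1)))
Pow(Add(-29856, Mul(Function('d')(3), 565)), Rational(1, 2)) = Pow(Add(-29856, Mul(Mul(-14, Pow(3, -1)), 565)), Rational(1, 2)) = Pow(Add(-29856, Mul(Mul(-14, Rational(1, 3)), 565)), Rational(1, 2)) = Pow(Add(-29856, Mul(Rational(-14, 3), 565)), Rational(1, 2)) = Pow(Add(-29856, Rational(-7910, 3)), Rational(1, 2)) = Pow(Rational(-97478, 3), Rational(1, 2)) = Mul(Rational(1, 3), I, Pow(292434, Rational(1, 2)))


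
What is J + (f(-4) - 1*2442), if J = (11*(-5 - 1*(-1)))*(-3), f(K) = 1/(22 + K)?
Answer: -41579/18 ≈ -2309.9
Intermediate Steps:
J = 132 (J = (11*(-5 + 1))*(-3) = (11*(-4))*(-3) = -44*(-3) = 132)
J + (f(-4) - 1*2442) = 132 + (1/(22 - 4) - 1*2442) = 132 + (1/18 - 2442) = 132 - 43955/18 = -41579/18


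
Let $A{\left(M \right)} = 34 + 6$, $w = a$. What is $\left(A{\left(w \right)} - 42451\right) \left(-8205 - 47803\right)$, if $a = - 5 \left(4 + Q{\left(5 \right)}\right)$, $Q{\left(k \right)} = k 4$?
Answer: $2375355288$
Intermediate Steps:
$Q{\left(k \right)} = 4 k$
$a = -120$ ($a = - 5 \left(4 + 4 \cdot 5\right) = - 5 \left(4 + 20\right) = \left(-5\right) 24 = -120$)
$w = -120$
$A{\left(M \right)} = 40$
$\left(A{\left(w \right)} - 42451\right) \left(-8205 - 47803\right) = \left(40 - 42451\right) \left(-8205 - 47803\right) = \left(-42411\right) \left(-56008\right) = 2375355288$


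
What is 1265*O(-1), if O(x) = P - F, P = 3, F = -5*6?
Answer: 41745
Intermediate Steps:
F = -30
O(x) = 33 (O(x) = 3 - 1*(-30) = 3 + 30 = 33)
1265*O(-1) = 1265*33 = 41745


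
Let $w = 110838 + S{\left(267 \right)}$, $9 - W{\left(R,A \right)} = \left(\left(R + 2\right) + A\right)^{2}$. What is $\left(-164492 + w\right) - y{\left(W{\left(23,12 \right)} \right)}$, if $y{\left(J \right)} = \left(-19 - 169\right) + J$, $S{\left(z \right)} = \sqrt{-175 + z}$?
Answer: $-52106 + 2 \sqrt{23} \approx -52096.0$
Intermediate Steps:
$W{\left(R,A \right)} = 9 - \left(2 + A + R\right)^{2}$ ($W{\left(R,A \right)} = 9 - \left(\left(R + 2\right) + A\right)^{2} = 9 - \left(\left(2 + R\right) + A\right)^{2} = 9 - \left(2 + A + R\right)^{2}$)
$w = 110838 + 2 \sqrt{23}$ ($w = 110838 + \sqrt{-175 + 267} = 110838 + \sqrt{92} = 110838 + 2 \sqrt{23} \approx 1.1085 \cdot 10^{5}$)
$y{\left(J \right)} = -188 + J$
$\left(-164492 + w\right) - y{\left(W{\left(23,12 \right)} \right)} = \left(-164492 + \left(110838 + 2 \sqrt{23}\right)\right) - \left(-188 + \left(9 - \left(2 + 12 + 23\right)^{2}\right)\right) = \left(-53654 + 2 \sqrt{23}\right) - \left(-188 + \left(9 - 37^{2}\right)\right) = \left(-53654 + 2 \sqrt{23}\right) - \left(-188 + \left(9 - 1369\right)\right) = \left(-53654 + 2 \sqrt{23}\right) - \left(-188 - 1360\right) = \left(-53654 + 2 \sqrt{23}\right) - -1548 = \left(-53654 + 2 \sqrt{23}\right) + 1548 = -52106 + 2 \sqrt{23}$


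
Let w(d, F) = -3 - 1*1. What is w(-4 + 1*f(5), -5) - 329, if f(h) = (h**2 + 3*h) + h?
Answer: -333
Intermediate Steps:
f(h) = h**2 + 4*h
w(d, F) = -4 (w(d, F) = -3 - 1 = -4)
w(-4 + 1*f(5), -5) - 329 = -4 - 329 = -333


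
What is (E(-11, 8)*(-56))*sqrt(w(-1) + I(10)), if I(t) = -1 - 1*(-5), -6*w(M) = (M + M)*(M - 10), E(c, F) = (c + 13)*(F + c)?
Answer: 112*sqrt(3) ≈ 193.99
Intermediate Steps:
E(c, F) = (13 + c)*(F + c)
w(M) = -M*(-10 + M)/3 (w(M) = -(M + M)*(M - 10)/6 = -2*M*(-10 + M)/6 = -M*(-10 + M)/3)
I(t) = 4 (I(t) = -1 + 5 = 4)
(E(-11, 8)*(-56))*sqrt(w(-1) + I(10)) = (((-11)**2 + 13*8 + 13*(-11) + 8*(-11))*(-56))*sqrt((1/3)*(-1)*(10 - 1*(-1)) + 4) = ((121 + 104 - 143 - 88)*(-56))*sqrt((1/3)*(-1)*(10 + 1) + 4) = (-6*(-56))*sqrt((1/3)*(-1)*11 + 4) = 336*sqrt(-11/3 + 4) = 336*sqrt(1/3) = 336*(sqrt(3)/3) = 112*sqrt(3)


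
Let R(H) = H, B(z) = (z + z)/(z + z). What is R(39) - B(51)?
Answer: 38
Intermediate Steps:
B(z) = 1 (B(z) = (2*z)/((2*z)) = (2*z)*(1/(2*z)) = 1)
R(39) - B(51) = 39 - 1*1 = 39 - 1 = 38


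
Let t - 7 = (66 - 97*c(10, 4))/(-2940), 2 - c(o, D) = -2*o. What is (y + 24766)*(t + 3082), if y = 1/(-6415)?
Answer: 120263932831516/1571675 ≈ 7.6520e+7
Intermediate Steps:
c(o, D) = 2 + 2*o (c(o, D) = 2 - (-2)*o = 2 + 2*o)
t = 5662/735 (t = 7 + (66 - 97*(2 + 2*10))/(-2940) = 7 + (66 - 97*(2 + 20))*(-1/2940) = 7 + (66 - 97*22)*(-1/2940) = 7 + (66 - 2134)*(-1/2940) = 7 - 2068*(-1/2940) = 7 + 517/735 = 5662/735 ≈ 7.7034)
y = -1/6415 ≈ -0.00015588
(y + 24766)*(t + 3082) = (-1/6415 + 24766)*(5662/735 + 3082) = (158873889/6415)*(2270932/735) = 120263932831516/1571675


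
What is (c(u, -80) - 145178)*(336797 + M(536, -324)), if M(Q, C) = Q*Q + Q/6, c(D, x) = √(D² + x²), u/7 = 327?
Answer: -271852628366/3 + 1872547*√5245921/3 ≈ -8.9188e+10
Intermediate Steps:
u = 2289 (u = 7*327 = 2289)
M(Q, C) = Q² + Q/6 (M(Q, C) = Q² + Q*(⅙) = Q² + Q/6)
(c(u, -80) - 145178)*(336797 + M(536, -324)) = (√(2289² + (-80)²) - 145178)*(336797 + 536*(⅙ + 536)) = (√(5239521 + 6400) - 145178)*(336797 + 536*(3217/6)) = (√5245921 - 145178)*(336797 + 862156/3) = (-145178 + √5245921)*(1872547/3) = -271852628366/3 + 1872547*√5245921/3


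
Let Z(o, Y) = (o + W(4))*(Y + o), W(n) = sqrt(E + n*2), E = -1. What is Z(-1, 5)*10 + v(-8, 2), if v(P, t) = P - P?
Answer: -40 + 40*sqrt(7) ≈ 65.830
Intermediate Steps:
W(n) = sqrt(-1 + 2*n) (W(n) = sqrt(-1 + n*2) = sqrt(-1 + 2*n))
Z(o, Y) = (Y + o)*(o + sqrt(7)) (Z(o, Y) = (o + sqrt(-1 + 2*4))*(Y + o) = (o + sqrt(-1 + 8))*(Y + o) = (o + sqrt(7))*(Y + o) = (Y + o)*(o + sqrt(7)))
v(P, t) = 0
Z(-1, 5)*10 + v(-8, 2) = ((-1)**2 + 5*(-1) + 5*sqrt(7) - sqrt(7))*10 + 0 = (1 - 5 + 5*sqrt(7) - sqrt(7))*10 + 0 = (-4 + 4*sqrt(7))*10 + 0 = (-40 + 40*sqrt(7)) + 0 = -40 + 40*sqrt(7)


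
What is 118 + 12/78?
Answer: 1536/13 ≈ 118.15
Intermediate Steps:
118 + 12/78 = 118 + 12*(1/78) = 118 + 2/13 = 1536/13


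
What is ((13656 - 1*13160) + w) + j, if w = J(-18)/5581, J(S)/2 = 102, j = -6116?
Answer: -31365016/5581 ≈ -5620.0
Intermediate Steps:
J(S) = 204 (J(S) = 2*102 = 204)
w = 204/5581 ≈ 0.036553
((13656 - 1*13160) + w) + j = ((13656 - 1*13160) + 204/5581) - 6116 = ((13656 - 13160) + 204/5581) - 6116 = (496 + 204/5581) - 6116 = 2768380/5581 - 6116 = -31365016/5581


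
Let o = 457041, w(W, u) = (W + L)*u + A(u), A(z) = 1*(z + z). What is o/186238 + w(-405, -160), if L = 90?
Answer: 717481237/14326 ≈ 50082.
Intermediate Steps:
A(z) = 2*z (A(z) = 1*(2*z) = 2*z)
w(W, u) = 2*u + u*(90 + W) (w(W, u) = (W + 90)*u + 2*u = (90 + W)*u + 2*u = u*(90 + W) + 2*u = 2*u + u*(90 + W))
o/186238 + w(-405, -160) = 457041/186238 - 160*(92 - 405) = 457041*(1/186238) - 160*(-313) = 35157/14326 + 50080 = 717481237/14326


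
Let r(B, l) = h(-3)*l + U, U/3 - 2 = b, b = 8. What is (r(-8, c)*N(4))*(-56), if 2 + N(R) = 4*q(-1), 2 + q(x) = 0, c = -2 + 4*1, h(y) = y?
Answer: 13440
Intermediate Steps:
c = 2 (c = -2 + 4 = 2)
q(x) = -2 (q(x) = -2 + 0 = -2)
U = 30 (U = 6 + 3*8 = 6 + 24 = 30)
N(R) = -10 (N(R) = -2 + 4*(-2) = -2 - 8 = -10)
r(B, l) = 30 - 3*l (r(B, l) = -3*l + 30 = 30 - 3*l)
(r(-8, c)*N(4))*(-56) = ((30 - 3*2)*(-10))*(-56) = ((30 - 6)*(-10))*(-56) = (24*(-10))*(-56) = -240*(-56) = 13440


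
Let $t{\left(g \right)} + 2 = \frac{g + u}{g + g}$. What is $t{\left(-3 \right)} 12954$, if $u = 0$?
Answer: $-19431$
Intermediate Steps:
$t{\left(g \right)} = - \frac{3}{2}$ ($t{\left(g \right)} = -2 + \frac{g + 0}{g + g} = -2 + \frac{g}{2 g} = -2 + g \frac{1}{2 g} = -2 + \frac{1}{2} = - \frac{3}{2}$)
$t{\left(-3 \right)} 12954 = \left(- \frac{3}{2}\right) 12954 = -19431$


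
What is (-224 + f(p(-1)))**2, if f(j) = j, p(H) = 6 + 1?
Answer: 47089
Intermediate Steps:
p(H) = 7
(-224 + f(p(-1)))**2 = (-224 + 7)**2 = (-217)**2 = 47089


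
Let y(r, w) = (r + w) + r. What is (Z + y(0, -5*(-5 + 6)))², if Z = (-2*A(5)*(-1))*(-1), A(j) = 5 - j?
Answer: 25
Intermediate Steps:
y(r, w) = w + 2*r
Z = 0 (Z = (-2*(5 - 1*5)*(-1))*(-1) = (-2*(5 - 5)*(-1))*(-1) = (-2*0*(-1))*(-1) = (0*(-1))*(-1) = 0*(-1) = 0)
(Z + y(0, -5*(-5 + 6)))² = (0 + (-5*(-5 + 6) + 2*0))² = (0 + (-5*1 + 0))² = (0 + (-5 + 0))² = (0 - 5)² = (-5)² = 25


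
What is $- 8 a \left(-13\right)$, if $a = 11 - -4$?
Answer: $1560$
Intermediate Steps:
$a = 15$ ($a = 11 + 4 = 15$)
$- 8 a \left(-13\right) = \left(-8\right) 15 \left(-13\right) = \left(-120\right) \left(-13\right) = 1560$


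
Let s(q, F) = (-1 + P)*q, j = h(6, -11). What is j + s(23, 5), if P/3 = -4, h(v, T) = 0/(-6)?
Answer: -299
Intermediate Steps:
h(v, T) = 0 (h(v, T) = 0*(-⅙) = 0)
P = -12 (P = 3*(-4) = -12)
j = 0
s(q, F) = -13*q (s(q, F) = (-1 - 12)*q = -13*q)
j + s(23, 5) = 0 - 13*23 = 0 - 299 = -299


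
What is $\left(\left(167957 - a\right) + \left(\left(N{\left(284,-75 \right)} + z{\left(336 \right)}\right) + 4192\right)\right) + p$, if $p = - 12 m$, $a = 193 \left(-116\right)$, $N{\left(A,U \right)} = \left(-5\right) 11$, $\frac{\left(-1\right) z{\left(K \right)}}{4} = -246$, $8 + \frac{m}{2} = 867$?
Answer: $174850$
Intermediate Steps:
$m = 1718$ ($m = -16 + 2 \cdot 867 = -16 + 1734 = 1718$)
$z{\left(K \right)} = 984$ ($z{\left(K \right)} = \left(-4\right) \left(-246\right) = 984$)
$N{\left(A,U \right)} = -55$
$a = -22388$
$p = -20616$ ($p = \left(-12\right) 1718 = -20616$)
$\left(\left(167957 - a\right) + \left(\left(N{\left(284,-75 \right)} + z{\left(336 \right)}\right) + 4192\right)\right) + p = \left(\left(167957 - -22388\right) + \left(\left(-55 + 984\right) + 4192\right)\right) - 20616 = \left(\left(167957 + 22388\right) + \left(929 + 4192\right)\right) - 20616 = \left(190345 + 5121\right) - 20616 = 195466 - 20616 = 174850$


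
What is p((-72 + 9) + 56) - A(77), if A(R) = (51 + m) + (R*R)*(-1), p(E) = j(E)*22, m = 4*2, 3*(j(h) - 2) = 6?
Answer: 5958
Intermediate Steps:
j(h) = 4 (j(h) = 2 + (⅓)*6 = 2 + 2 = 4)
m = 8
p(E) = 88 (p(E) = 4*22 = 88)
A(R) = 59 - R² (A(R) = (51 + 8) + (R*R)*(-1) = 59 + R²*(-1) = 59 - R²)
p((-72 + 9) + 56) - A(77) = 88 - (59 - 1*77²) = 88 - (59 - 1*5929) = 88 - (59 - 5929) = 88 - 1*(-5870) = 88 + 5870 = 5958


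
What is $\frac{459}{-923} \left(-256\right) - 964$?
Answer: $- \frac{772268}{923} \approx -836.69$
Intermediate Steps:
$\frac{459}{-923} \left(-256\right) - 964 = 459 \left(- \frac{1}{923}\right) \left(-256\right) - 964 = \left(- \frac{459}{923}\right) \left(-256\right) - 964 = \frac{117504}{923} - 964 = - \frac{772268}{923}$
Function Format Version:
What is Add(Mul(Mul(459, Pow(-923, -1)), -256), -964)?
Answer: Rational(-772268, 923) ≈ -836.69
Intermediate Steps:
Add(Mul(Mul(459, Pow(-923, -1)), -256), -964) = Add(Mul(Mul(459, Rational(-1, 923)), -256), -964) = Add(Mul(Rational(-459, 923), -256), -964) = Add(Rational(117504, 923), -964) = Rational(-772268, 923)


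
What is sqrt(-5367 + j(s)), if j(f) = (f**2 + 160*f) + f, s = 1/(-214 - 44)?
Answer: 5*I*sqrt(14291621)/258 ≈ 73.264*I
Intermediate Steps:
s = -1/258 (s = 1/(-258) = -1/258 ≈ -0.0038760)
j(f) = f**2 + 161*f
sqrt(-5367 + j(s)) = sqrt(-5367 - (161 - 1/258)/258) = sqrt(-5367 - 1/258*41537/258) = sqrt(-5367 - 41537/66564) = sqrt(-357290525/66564) = 5*I*sqrt(14291621)/258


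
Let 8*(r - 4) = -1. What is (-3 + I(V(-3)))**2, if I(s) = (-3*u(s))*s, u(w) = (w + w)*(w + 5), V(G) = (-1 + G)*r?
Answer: 3664001961/16 ≈ 2.2900e+8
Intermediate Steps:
r = 31/8 (r = 4 + (1/8)*(-1) = 4 - 1/8 = 31/8 ≈ 3.8750)
V(G) = -31/8 + 31*G/8 (V(G) = (-1 + G)*(31/8) = -31/8 + 31*G/8)
u(w) = 2*w*(5 + w) (u(w) = (2*w)*(5 + w) = 2*w*(5 + w))
I(s) = -6*s**2*(5 + s) (I(s) = (-6*s*(5 + s))*s = -6*s**2*(5 + s))
(-3 + I(V(-3)))**2 = (-3 + 6*(-31/8 + (31/8)*(-3))**2*(-5 - (-31/8 + (31/8)*(-3))))**2 = (-3 + 6*(-31/8 - 93/8)**2*(-5 - (-31/8 - 93/8)))**2 = (-3 + 6*(-31/2)**2*(-5 - 1*(-31/2)))**2 = (-3 + 6*(961/4)*(-5 + 31/2))**2 = (-3 + 6*(961/4)*(21/2))**2 = (-3 + 60543/4)**2 = (60531/4)**2 = 3664001961/16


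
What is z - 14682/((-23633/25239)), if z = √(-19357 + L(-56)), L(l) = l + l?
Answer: 370558998/23633 + I*√19469 ≈ 15680.0 + 139.53*I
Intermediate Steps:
L(l) = 2*l
z = I*√19469 (z = √(-19357 + 2*(-56)) = √(-19357 - 112) = √(-19469) = I*√19469 ≈ 139.53*I)
z - 14682/((-23633/25239)) = I*√19469 - 14682/((-23633/25239)) = I*√19469 - 14682/((-23633*1/25239)) = I*√19469 - 14682/(-23633/25239) = I*√19469 - 14682*(-25239/23633) = I*√19469 + 370558998/23633 = 370558998/23633 + I*√19469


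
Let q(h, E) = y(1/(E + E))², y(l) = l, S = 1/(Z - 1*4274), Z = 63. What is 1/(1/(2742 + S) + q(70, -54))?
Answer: 134679087504/60663665 ≈ 2220.1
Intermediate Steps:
S = -1/4211 (S = 1/(63 - 1*4274) = 1/(63 - 4274) = 1/(-4211) = -1/4211 ≈ -0.00023747)
q(h, E) = 1/(4*E²) (q(h, E) = (1/(E + E))² = (1/(2*E))² = 1/(4*E²))
1/(1/(2742 + S) + q(70, -54)) = 1/(1/(2742 - 1/4211) + (¼)/(-54)²) = 1/(1/(11546561/4211) + (¼)*(1/2916)) = 1/(4211/11546561 + 1/11664) = 1/(60663665/134679087504) = 134679087504/60663665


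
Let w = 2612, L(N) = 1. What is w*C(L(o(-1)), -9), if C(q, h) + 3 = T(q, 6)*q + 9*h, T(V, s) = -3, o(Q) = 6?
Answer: -227244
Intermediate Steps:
C(q, h) = -3 - 3*q + 9*h (C(q, h) = -3 + (-3*q + 9*h) = -3 - 3*q + 9*h)
w*C(L(o(-1)), -9) = 2612*(-3 - 3*1 + 9*(-9)) = 2612*(-3 - 3 - 81) = 2612*(-87) = -227244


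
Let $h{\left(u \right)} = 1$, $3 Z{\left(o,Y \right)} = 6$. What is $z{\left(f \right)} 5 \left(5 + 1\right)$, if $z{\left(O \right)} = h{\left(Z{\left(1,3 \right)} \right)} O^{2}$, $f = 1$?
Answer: $30$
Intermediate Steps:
$Z{\left(o,Y \right)} = 2$ ($Z{\left(o,Y \right)} = \frac{1}{3} \cdot 6 = 2$)
$z{\left(O \right)} = O^{2}$ ($z{\left(O \right)} = 1 O^{2} = O^{2}$)
$z{\left(f \right)} 5 \left(5 + 1\right) = 1^{2} \cdot 5 \left(5 + 1\right) = 1 \cdot 5 \cdot 6 = 1 \cdot 30 = 30$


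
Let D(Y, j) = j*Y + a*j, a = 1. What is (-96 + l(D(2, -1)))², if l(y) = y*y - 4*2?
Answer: 9025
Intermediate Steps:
D(Y, j) = j + Y*j (D(Y, j) = j*Y + 1*j = Y*j + j = j + Y*j)
l(y) = -8 + y² (l(y) = y² - 8 = -8 + y²)
(-96 + l(D(2, -1)))² = (-96 + (-8 + (-(1 + 2))²))² = (-96 + (-8 + (-1*3)²))² = (-96 + (-8 + (-3)²))² = (-96 + (-8 + 9))² = (-96 + 1)² = (-95)² = 9025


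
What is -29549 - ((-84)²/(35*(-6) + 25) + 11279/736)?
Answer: -4020285239/136160 ≈ -29526.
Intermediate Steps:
-29549 - ((-84)²/(35*(-6) + 25) + 11279/736) = -29549 - (7056/(-210 + 25) + 11279*(1/736)) = -29549 - (7056/(-185) + 11279/736) = -29549 - (7056*(-1/185) + 11279/736) = -29549 - (-7056/185 + 11279/736) = -29549 - 1*(-3106601/136160) = -29549 + 3106601/136160 = -4020285239/136160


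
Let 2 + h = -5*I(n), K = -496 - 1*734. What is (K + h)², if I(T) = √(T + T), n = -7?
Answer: 1517474 + 12320*I*√14 ≈ 1.5175e+6 + 46097.0*I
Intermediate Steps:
I(T) = √2*√T (I(T) = √(2*T) = √2*√T)
K = -1230 (K = -496 - 734 = -1230)
h = -2 - 5*I*√14 (h = -2 - 5*√2*√(-7) = -2 - 5*√2*I*√7 = -2 - 5*I*√14 ≈ -2.0 - 18.708*I)
(K + h)² = (-1230 + (-2 - 5*I*√14))² = (-1232 - 5*I*√14)²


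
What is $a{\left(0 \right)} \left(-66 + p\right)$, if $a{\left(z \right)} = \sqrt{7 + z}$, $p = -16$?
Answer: $- 82 \sqrt{7} \approx -216.95$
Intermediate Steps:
$a{\left(0 \right)} \left(-66 + p\right) = \sqrt{7 + 0} \left(-66 - 16\right) = \sqrt{7} \left(-82\right) = - 82 \sqrt{7}$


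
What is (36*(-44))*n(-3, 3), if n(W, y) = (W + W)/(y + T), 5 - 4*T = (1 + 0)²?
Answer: 2376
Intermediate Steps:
T = 1 (T = 5/4 - (1 + 0)²/4 = 5/4 - ¼*1² = 5/4 - ¼*1 = 5/4 - ¼ = 1)
n(W, y) = 2*W/(1 + y) (n(W, y) = (W + W)/(y + 1) = (2*W)/(1 + y) = 2*W/(1 + y))
(36*(-44))*n(-3, 3) = (36*(-44))*(2*(-3)/(1 + 3)) = -3168*(-3)/4 = -1584*(-3/2) = 2376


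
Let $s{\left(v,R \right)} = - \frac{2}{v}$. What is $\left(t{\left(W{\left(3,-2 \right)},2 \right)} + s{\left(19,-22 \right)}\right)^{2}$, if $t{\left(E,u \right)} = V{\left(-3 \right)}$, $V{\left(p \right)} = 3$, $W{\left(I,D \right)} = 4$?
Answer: $\frac{3025}{361} \approx 8.3795$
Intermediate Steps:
$t{\left(E,u \right)} = 3$
$\left(t{\left(W{\left(3,-2 \right)},2 \right)} + s{\left(19,-22 \right)}\right)^{2} = \left(3 - \frac{2}{19}\right)^{2} = \left(\frac{55}{19}\right)^{2} = \frac{3025}{361}$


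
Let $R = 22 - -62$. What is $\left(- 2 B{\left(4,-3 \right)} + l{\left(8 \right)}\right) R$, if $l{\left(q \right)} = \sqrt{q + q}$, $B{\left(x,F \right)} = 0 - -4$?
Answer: $-336$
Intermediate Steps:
$B{\left(x,F \right)} = 4$ ($B{\left(x,F \right)} = 0 + 4 = 4$)
$R = 84$ ($R = 22 + 62 = 84$)
$l{\left(q \right)} = \sqrt{2} \sqrt{q}$ ($l{\left(q \right)} = \sqrt{2 q} = \sqrt{2} \sqrt{q}$)
$\left(- 2 B{\left(4,-3 \right)} + l{\left(8 \right)}\right) R = \left(\left(-2\right) 4 + \sqrt{2} \sqrt{8}\right) 84 = \left(-8 + \sqrt{2} \cdot 2 \sqrt{2}\right) 84 = \left(-8 + 4\right) 84 = \left(-4\right) 84 = -336$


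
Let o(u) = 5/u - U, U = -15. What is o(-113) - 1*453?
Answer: -49499/113 ≈ -438.04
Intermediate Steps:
o(u) = 15 + 5/u (o(u) = 5/u - 1*(-15) = 5/u + 15 = 15 + 5/u)
o(-113) - 1*453 = (15 + 5/(-113)) - 1*453 = (15 + 5*(-1/113)) - 453 = (15 - 5/113) - 453 = 1690/113 - 453 = -49499/113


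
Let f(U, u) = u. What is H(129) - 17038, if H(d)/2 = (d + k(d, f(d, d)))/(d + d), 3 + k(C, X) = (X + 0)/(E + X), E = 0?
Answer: -2197775/129 ≈ -17037.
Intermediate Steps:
k(C, X) = -2 (k(C, X) = -3 + (X + 0)/(0 + X) = -3 + X/X = -3 + 1 = -2)
H(d) = (-2 + d)/d (H(d) = 2*((d - 2)/(d + d)) = 2*((-2 + d)/((2*d))) = 2*((-2 + d)*(1/(2*d))) = 2*((-2 + d)/(2*d)) = (-2 + d)/d)
H(129) - 17038 = (-2 + 129)/129 - 17038 = (1/129)*127 - 17038 = 127/129 - 17038 = -2197775/129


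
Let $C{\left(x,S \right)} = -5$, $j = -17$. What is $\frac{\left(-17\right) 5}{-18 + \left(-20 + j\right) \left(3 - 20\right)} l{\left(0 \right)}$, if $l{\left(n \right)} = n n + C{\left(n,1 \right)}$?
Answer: $\frac{425}{611} \approx 0.69558$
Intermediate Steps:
$l{\left(n \right)} = -5 + n^{2}$ ($l{\left(n \right)} = n n - 5 = n^{2} - 5 = -5 + n^{2}$)
$\frac{\left(-17\right) 5}{-18 + \left(-20 + j\right) \left(3 - 20\right)} l{\left(0 \right)} = \frac{\left(-17\right) 5}{-18 + \left(-20 - 17\right) \left(3 - 20\right)} \left(-5 + 0^{2}\right) = - \frac{85}{-18 - -629} \left(-5 + 0\right) = - \frac{85}{-18 + 629} \left(-5\right) = - \frac{85}{611} \left(-5\right) = \left(-85\right) \frac{1}{611} \left(-5\right) = \left(- \frac{85}{611}\right) \left(-5\right) = \frac{425}{611}$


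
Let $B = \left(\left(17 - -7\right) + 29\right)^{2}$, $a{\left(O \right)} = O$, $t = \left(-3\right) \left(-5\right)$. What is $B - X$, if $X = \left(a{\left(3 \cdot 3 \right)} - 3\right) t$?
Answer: $2719$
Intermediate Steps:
$t = 15$
$X = 90$ ($X = \left(3 \cdot 3 - 3\right) 15 = \left(9 - 3\right) 15 = 6 \cdot 15 = 90$)
$B = 2809$ ($B = \left(\left(17 + 7\right) + 29\right)^{2} = \left(24 + 29\right)^{2} = 53^{2} = 2809$)
$B - X = 2809 - 90 = 2719$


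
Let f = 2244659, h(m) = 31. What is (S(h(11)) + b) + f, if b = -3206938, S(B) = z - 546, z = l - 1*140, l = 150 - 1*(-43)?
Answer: -962772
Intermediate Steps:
l = 193 (l = 150 + 43 = 193)
z = 53 (z = 193 - 1*140 = 193 - 140 = 53)
S(B) = -493 (S(B) = 53 - 546 = -493)
(S(h(11)) + b) + f = (-493 - 3206938) + 2244659 = -3207431 + 2244659 = -962772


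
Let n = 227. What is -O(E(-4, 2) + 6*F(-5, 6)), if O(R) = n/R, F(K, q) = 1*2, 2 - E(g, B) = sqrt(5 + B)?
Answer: -454/27 - 227*sqrt(7)/189 ≈ -19.993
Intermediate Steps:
E(g, B) = 2 - sqrt(5 + B)
F(K, q) = 2
O(R) = 227/R
-O(E(-4, 2) + 6*F(-5, 6)) = -227/((2 - sqrt(5 + 2)) + 6*2) = -227/((2 - sqrt(7)) + 12) = -227/(14 - sqrt(7))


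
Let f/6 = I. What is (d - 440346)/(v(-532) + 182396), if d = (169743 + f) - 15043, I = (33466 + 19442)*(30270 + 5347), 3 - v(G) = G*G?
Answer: -2261251954/20125 ≈ -1.1236e+5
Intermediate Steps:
v(G) = 3 - G² (v(G) = 3 - G*G = 3 - G²)
I = 1884424236 (I = 52908*35617 = 1884424236)
f = 11306545416 (f = 6*1884424236 = 11306545416)
d = 11306700116 (d = (169743 + 11306545416) - 15043 = 11306715159 - 15043 = 11306700116)
(d - 440346)/(v(-532) + 182396) = (11306700116 - 440346)/((3 - 1*(-532)²) + 182396) = 11306259770/((3 - 1*283024) + 182396) = 11306259770/((3 - 283024) + 182396) = 11306259770/(-283021 + 182396) = 11306259770/(-100625) = 11306259770*(-1/100625) = -2261251954/20125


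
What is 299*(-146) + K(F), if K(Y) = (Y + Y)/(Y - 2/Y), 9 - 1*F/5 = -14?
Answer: -577210392/13223 ≈ -43652.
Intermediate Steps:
F = 115 (F = 45 - 5*(-14) = 45 + 70 = 115)
K(Y) = 2*Y/(Y - 2/Y) (K(Y) = (2*Y)/(Y - 2/Y) = 2*Y/(Y - 2/Y))
299*(-146) + K(F) = 299*(-146) + 2*115²/(-2 + 115²) = -43654 + 2*13225/(-2 + 13225) = -43654 + 2*13225/13223 = -43654 + 2*13225*(1/13223) = -43654 + 26450/13223 = -577210392/13223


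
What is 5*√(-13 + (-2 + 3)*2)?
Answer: 5*I*√11 ≈ 16.583*I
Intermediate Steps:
5*√(-13 + (-2 + 3)*2) = 5*√(-13 + 1*2) = 5*√(-13 + 2) = 5*√(-11) = 5*(I*√11) = 5*I*√11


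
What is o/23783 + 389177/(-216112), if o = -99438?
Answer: -30745541647/5139791696 ≈ -5.9819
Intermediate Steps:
o/23783 + 389177/(-216112) = -99438/23783 + 389177/(-216112) = -99438*1/23783 + 389177*(-1/216112) = -99438/23783 - 389177/216112 = -30745541647/5139791696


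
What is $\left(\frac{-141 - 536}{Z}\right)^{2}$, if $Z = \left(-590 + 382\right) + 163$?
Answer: $\frac{458329}{2025} \approx 226.34$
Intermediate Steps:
$Z = -45$ ($Z = -208 + 163 = -45$)
$\left(\frac{-141 - 536}{Z}\right)^{2} = \left(\frac{-141 - 536}{-45}\right)^{2} = \left(\left(-677\right) \left(- \frac{1}{45}\right)\right)^{2} = \left(\frac{677}{45}\right)^{2} = \frac{458329}{2025}$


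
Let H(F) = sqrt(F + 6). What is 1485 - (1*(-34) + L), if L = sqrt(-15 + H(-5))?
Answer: 1519 - I*sqrt(14) ≈ 1519.0 - 3.7417*I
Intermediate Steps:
H(F) = sqrt(6 + F)
L = I*sqrt(14) (L = sqrt(-15 + sqrt(6 - 5)) = sqrt(-15 + sqrt(1)) = sqrt(-15 + 1) = sqrt(-14) = I*sqrt(14) ≈ 3.7417*I)
1485 - (1*(-34) + L) = 1485 - (1*(-34) + I*sqrt(14)) = 1485 - (-34 + I*sqrt(14)) = 1485 + (34 - I*sqrt(14)) = 1519 - I*sqrt(14)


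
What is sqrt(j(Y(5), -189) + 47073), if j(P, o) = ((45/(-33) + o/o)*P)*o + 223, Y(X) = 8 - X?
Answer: 2*sqrt(1436941)/11 ≈ 217.95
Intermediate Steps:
j(P, o) = 223 - 4*P*o/11 (j(P, o) = ((45*(-1/33) + 1)*P)*o + 223 = ((-15/11 + 1)*P)*o + 223 = (-4*P/11)*o + 223 = -4*P*o/11 + 223 = 223 - 4*P*o/11)
sqrt(j(Y(5), -189) + 47073) = sqrt((223 - 4/11*(8 - 1*5)*(-189)) + 47073) = sqrt((223 - 4/11*(8 - 5)*(-189)) + 47073) = sqrt((223 - 4/11*3*(-189)) + 47073) = sqrt((223 + 2268/11) + 47073) = sqrt(4721/11 + 47073) = sqrt(522524/11) = 2*sqrt(1436941)/11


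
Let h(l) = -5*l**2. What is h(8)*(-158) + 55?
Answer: 50615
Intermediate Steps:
h(8)*(-158) + 55 = -5*8**2*(-158) + 55 = -5*64*(-158) + 55 = -320*(-158) + 55 = 50560 + 55 = 50615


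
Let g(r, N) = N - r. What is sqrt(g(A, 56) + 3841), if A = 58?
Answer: sqrt(3839) ≈ 61.960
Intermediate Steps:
sqrt(g(A, 56) + 3841) = sqrt((56 - 1*58) + 3841) = sqrt((56 - 58) + 3841) = sqrt(-2 + 3841) = sqrt(3839)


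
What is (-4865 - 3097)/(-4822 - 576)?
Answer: 3981/2699 ≈ 1.4750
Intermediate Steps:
(-4865 - 3097)/(-4822 - 576) = -7962/(-5398) = -7962*(-1/5398) = 3981/2699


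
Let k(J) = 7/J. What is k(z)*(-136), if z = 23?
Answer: -952/23 ≈ -41.391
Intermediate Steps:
k(z)*(-136) = (7/23)*(-136) = -952/23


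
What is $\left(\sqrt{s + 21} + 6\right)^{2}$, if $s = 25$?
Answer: $\left(6 + \sqrt{46}\right)^{2} \approx 163.39$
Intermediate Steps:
$\left(\sqrt{s + 21} + 6\right)^{2} = \left(\sqrt{25 + 21} + 6\right)^{2} = \left(\sqrt{46} + 6\right)^{2} = \left(6 + \sqrt{46}\right)^{2}$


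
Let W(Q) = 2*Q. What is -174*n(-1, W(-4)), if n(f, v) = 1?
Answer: -174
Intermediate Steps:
-174*n(-1, W(-4)) = -174*1 = -174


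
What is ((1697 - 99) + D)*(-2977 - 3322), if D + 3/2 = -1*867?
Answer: -9190241/2 ≈ -4.5951e+6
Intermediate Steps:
D = -1737/2 (D = -3/2 - 1*867 = -3/2 - 867 = -1737/2 ≈ -868.50)
((1697 - 99) + D)*(-2977 - 3322) = ((1697 - 99) - 1737/2)*(-2977 - 3322) = (1598 - 1737/2)*(-6299) = (1459/2)*(-6299) = -9190241/2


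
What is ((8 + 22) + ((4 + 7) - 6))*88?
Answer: 3080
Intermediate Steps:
((8 + 22) + ((4 + 7) - 6))*88 = (30 + (11 - 6))*88 = (30 + 5)*88 = 35*88 = 3080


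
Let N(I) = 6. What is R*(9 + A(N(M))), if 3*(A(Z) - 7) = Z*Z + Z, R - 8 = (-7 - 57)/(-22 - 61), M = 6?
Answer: 21840/83 ≈ 263.13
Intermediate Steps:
R = 728/83 (R = 8 + (-7 - 57)/(-22 - 61) = 8 - 64/(-83) = 8 - 64*(-1/83) = 8 + 64/83 = 728/83 ≈ 8.7711)
A(Z) = 7 + Z/3 + Z²/3 (A(Z) = 7 + (Z*Z + Z)/3 = 7 + (Z² + Z)/3 = 7 + (Z + Z²)/3 = 7 + (Z/3 + Z²/3) = 7 + Z/3 + Z²/3)
R*(9 + A(N(M))) = 728*(9 + (7 + (⅓)*6 + (⅓)*6²))/83 = 728*(9 + (7 + 2 + (⅓)*36))/83 = 728*(9 + (7 + 2 + 12))/83 = 728*(9 + 21)/83 = (728/83)*30 = 21840/83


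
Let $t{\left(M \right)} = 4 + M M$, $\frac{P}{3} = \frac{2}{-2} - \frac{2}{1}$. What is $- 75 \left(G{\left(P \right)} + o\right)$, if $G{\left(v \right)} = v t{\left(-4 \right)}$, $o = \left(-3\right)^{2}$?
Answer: $12825$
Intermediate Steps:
$P = -9$ ($P = 3 \left(\frac{2}{-2} - \frac{2}{1}\right) = 3 \left(2 \left(- \frac{1}{2}\right) - 2\right) = 3 \left(-1 - 2\right) = 3 \left(-3\right) = -9$)
$t{\left(M \right)} = 4 + M^{2}$
$o = 9$
$G{\left(v \right)} = 20 v$ ($G{\left(v \right)} = v \left(4 + \left(-4\right)^{2}\right) = v \left(4 + 16\right) = v 20 = 20 v$)
$- 75 \left(G{\left(P \right)} + o\right) = - 75 \left(20 \left(-9\right) + 9\right) = - 75 \left(-180 + 9\right) = \left(-75\right) \left(-171\right) = 12825$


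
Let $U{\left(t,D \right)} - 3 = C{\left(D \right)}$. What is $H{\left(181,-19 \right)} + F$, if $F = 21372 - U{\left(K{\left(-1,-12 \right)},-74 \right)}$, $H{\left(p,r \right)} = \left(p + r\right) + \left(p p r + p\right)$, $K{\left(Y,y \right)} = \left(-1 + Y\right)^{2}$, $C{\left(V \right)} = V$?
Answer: $-600673$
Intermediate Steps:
$U{\left(t,D \right)} = 3 + D$
$H{\left(p,r \right)} = r + 2 p + r p^{2}$ ($H{\left(p,r \right)} = \left(p + r\right) + \left(p^{2} r + p\right) = \left(p + r\right) + \left(r p^{2} + p\right) = \left(p + r\right) + \left(p + r p^{2}\right) = r + 2 p + r p^{2}$)
$F = 21443$ ($F = 21372 - \left(3 - 74\right) = 21372 - -71 = 21372 + 71 = 21443$)
$H{\left(181,-19 \right)} + F = \left(-19 + 2 \cdot 181 - 19 \cdot 181^{2}\right) + 21443 = \left(-19 + 362 - 622459\right) + 21443 = -622116 + 21443 = -600673$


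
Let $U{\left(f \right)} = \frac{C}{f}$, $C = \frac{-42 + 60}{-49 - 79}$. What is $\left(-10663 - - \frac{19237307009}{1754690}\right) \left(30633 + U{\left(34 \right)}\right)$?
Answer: $\frac{35131618099091061}{3818205440} \approx 9.2011 \cdot 10^{6}$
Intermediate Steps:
$C = - \frac{9}{64}$ ($C = \frac{18}{-128} = 18 \left(- \frac{1}{128}\right) = - \frac{9}{64} \approx -0.14063$)
$U{\left(f \right)} = - \frac{9}{64 f}$
$\left(-10663 - - \frac{19237307009}{1754690}\right) \left(30633 + U{\left(34 \right)}\right) = \left(-10663 - - \frac{19237307009}{1754690}\right) \left(30633 - \frac{9}{64 \cdot 34}\right) = \left(-10663 + \left(\left(\left(-6828\right) \frac{1}{245} - - \frac{8841}{7162}\right) + 10990\right)\right) \left(30633 - \frac{9}{2176}\right) = \left(-10663 + \left(\left(- \frac{6828}{245} + \frac{8841}{7162}\right) + 10990\right)\right) \left(30633 - \frac{9}{2176}\right) = \left(-10663 + \left(- \frac{46736091}{1754690} + 10990\right)\right) \frac{66657399}{2176} = \left(-10663 + \frac{19237307009}{1754690}\right) \frac{66657399}{2176} = \frac{527047539}{1754690} \cdot \frac{66657399}{2176} = \frac{35131618099091061}{3818205440}$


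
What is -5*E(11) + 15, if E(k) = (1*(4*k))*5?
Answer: -1085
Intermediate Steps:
E(k) = 20*k (E(k) = (4*k)*5 = 20*k)
-5*E(11) + 15 = -100*11 + 15 = -5*220 + 15 = -1100 + 15 = -1085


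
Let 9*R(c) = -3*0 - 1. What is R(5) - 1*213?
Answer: -1918/9 ≈ -213.11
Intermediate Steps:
R(c) = -⅑ (R(c) = (-3*0 - 1)/9 = (0 - 1)/9 = (⅑)*(-1) = -⅑)
R(5) - 1*213 = -⅑ - 1*213 = -⅑ - 213 = -1918/9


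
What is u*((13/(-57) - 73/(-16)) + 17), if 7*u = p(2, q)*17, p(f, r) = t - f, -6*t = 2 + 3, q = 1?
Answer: -5623073/38304 ≈ -146.80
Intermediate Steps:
t = -⅚ (t = -(2 + 3)/6 = -⅙*5 = -⅚ ≈ -0.83333)
p(f, r) = -⅚ - f
u = -289/42 (u = ((-⅚ - 1*2)*17)/7 = ((-⅚ - 2)*17)/7 = (-17/6*17)/7 = (⅐)*(-289/6) = -289/42 ≈ -6.8810)
u*((13/(-57) - 73/(-16)) + 17) = -289*((13/(-57) - 73/(-16)) + 17)/42 = -289*((13*(-1/57) - 73*(-1/16)) + 17)/42 = -289*((-13/57 + 73/16) + 17)/42 = -289*(3953/912 + 17)/42 = -289/42*19457/912 = -5623073/38304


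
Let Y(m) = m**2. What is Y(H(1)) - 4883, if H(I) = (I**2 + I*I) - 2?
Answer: -4883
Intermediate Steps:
H(I) = -2 + 2*I**2 (H(I) = (I**2 + I**2) - 2 = 2*I**2 - 2 = -2 + 2*I**2)
Y(H(1)) - 4883 = (-2 + 2*1**2)**2 - 4883 = (-2 + 2*1)**2 - 4883 = (-2 + 2)**2 - 4883 = 0**2 - 4883 = 0 - 4883 = -4883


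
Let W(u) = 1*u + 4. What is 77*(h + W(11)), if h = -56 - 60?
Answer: -7777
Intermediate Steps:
W(u) = 4 + u (W(u) = u + 4 = 4 + u)
h = -116
77*(h + W(11)) = 77*(-116 + (4 + 11)) = 77*(-116 + 15) = 77*(-101) = -7777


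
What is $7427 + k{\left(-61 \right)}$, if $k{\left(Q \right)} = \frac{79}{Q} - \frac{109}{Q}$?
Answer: $\frac{453077}{61} \approx 7427.5$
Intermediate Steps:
$k{\left(Q \right)} = - \frac{30}{Q}$
$7427 + k{\left(-61 \right)} = 7427 - \frac{30}{-61} = 7427 - - \frac{30}{61} = 7427 + \frac{30}{61} = \frac{453077}{61}$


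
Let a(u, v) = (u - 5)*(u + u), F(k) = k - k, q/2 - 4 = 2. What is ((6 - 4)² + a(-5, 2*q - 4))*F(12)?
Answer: 0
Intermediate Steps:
q = 12 (q = 8 + 2*2 = 8 + 4 = 12)
F(k) = 0
a(u, v) = 2*u*(-5 + u) (a(u, v) = (-5 + u)*(2*u) = 2*u*(-5 + u))
((6 - 4)² + a(-5, 2*q - 4))*F(12) = ((6 - 4)² + 2*(-5)*(-5 - 5))*0 = (2² + 2*(-5)*(-10))*0 = (4 + 100)*0 = 104*0 = 0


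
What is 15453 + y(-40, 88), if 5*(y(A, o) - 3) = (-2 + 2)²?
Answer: 15456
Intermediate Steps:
y(A, o) = 3 (y(A, o) = 3 + (-2 + 2)²/5 = 3 + (⅕)*0² = 3 + (⅕)*0 = 3 + 0 = 3)
15453 + y(-40, 88) = 15453 + 3 = 15456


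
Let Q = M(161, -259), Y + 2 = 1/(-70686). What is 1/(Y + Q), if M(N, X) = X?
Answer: -70686/18449047 ≈ -0.0038314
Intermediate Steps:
Y = -141373/70686 (Y = -2 + 1/(-70686) = -2 - 1/70686 = -141373/70686 ≈ -2.0000)
Q = -259
1/(Y + Q) = 1/(-141373/70686 - 259) = 1/(-18449047/70686) = -70686/18449047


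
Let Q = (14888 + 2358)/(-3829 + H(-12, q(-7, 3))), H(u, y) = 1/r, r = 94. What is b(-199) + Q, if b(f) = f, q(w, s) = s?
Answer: -73246199/359925 ≈ -203.50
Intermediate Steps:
H(u, y) = 1/94
Q = -1621124/359925 (Q = (14888 + 2358)/(-3829 + 1/94) = 17246/(-359925/94) = 17246*(-94/359925) = -1621124/359925 ≈ -4.5041)
b(-199) + Q = -199 - 1621124/359925 = -73246199/359925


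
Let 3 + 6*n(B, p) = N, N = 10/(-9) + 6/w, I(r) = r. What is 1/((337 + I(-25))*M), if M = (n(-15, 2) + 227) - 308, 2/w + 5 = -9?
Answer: -9/249028 ≈ -3.6140e-5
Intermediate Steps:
w = -⅐ (w = 2/(-5 - 9) = 2/(-14) = 2*(-1/14) = -⅐ ≈ -0.14286)
N = -388/9 (N = 10/(-9) + 6/(-⅐) = 10*(-⅑) + 6*(-7) = -10/9 - 42 = -388/9 ≈ -43.111)
n(B, p) = -415/54 (n(B, p) = -½ + (⅙)*(-388/9) = -½ - 194/27 = -415/54)
M = -4789/54 (M = (-415/54 + 227) - 308 = 11843/54 - 308 = -4789/54 ≈ -88.685)
1/((337 + I(-25))*M) = 1/((337 - 25)*(-4789/54)) = -54/4789/312 = (1/312)*(-54/4789) = -9/249028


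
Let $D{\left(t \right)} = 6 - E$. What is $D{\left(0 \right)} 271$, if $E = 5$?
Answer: $271$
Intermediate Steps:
$D{\left(t \right)} = 1$ ($D{\left(t \right)} = 6 - 5 = 1$)
$D{\left(0 \right)} 271 = 1 \cdot 271 = 271$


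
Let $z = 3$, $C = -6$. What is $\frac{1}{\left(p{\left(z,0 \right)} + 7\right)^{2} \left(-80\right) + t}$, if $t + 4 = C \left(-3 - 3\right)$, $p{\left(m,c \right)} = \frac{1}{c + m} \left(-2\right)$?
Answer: $- \frac{9}{28592} \approx -0.00031477$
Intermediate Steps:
$p{\left(m,c \right)} = - \frac{2}{c + m}$
$t = 32$ ($t = -4 - 6 \left(-3 - 3\right) = -4 - -36 = -4 + 36 = 32$)
$\frac{1}{\left(p{\left(z,0 \right)} + 7\right)^{2} \left(-80\right) + t} = \frac{1}{\left(- \frac{2}{0 + 3} + 7\right)^{2} \left(-80\right) + 32} = \frac{1}{\left(- \frac{2}{3} + 7\right)^{2} \left(-80\right) + 32} = \frac{1}{\left(\frac{19}{3}\right)^{2} \left(-80\right) + 32} = \frac{1}{\frac{361}{9} \left(-80\right) + 32} = \frac{1}{- \frac{28880}{9} + 32} = \frac{1}{- \frac{28592}{9}} = - \frac{9}{28592}$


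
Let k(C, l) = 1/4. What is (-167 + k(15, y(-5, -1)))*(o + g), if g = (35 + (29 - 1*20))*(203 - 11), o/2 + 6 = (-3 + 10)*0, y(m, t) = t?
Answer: -1406703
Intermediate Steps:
k(C, l) = ¼
o = -12 (o = -12 + 2*((-3 + 10)*0) = -12 + 2*(7*0) = -12 + 2*0 = -12 + 0 = -12)
g = 8448 (g = (35 + (29 - 20))*192 = (35 + 9)*192 = 44*192 = 8448)
(-167 + k(15, y(-5, -1)))*(o + g) = (-167 + ¼)*(-12 + 8448) = -667/4*8436 = -1406703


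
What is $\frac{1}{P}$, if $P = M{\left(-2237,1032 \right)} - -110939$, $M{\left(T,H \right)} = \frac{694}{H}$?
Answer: $\frac{516}{57244871} \approx 9.0139 \cdot 10^{-6}$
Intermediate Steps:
$P = \frac{57244871}{516}$ ($P = \frac{694}{1032} - -110939 = 694 \cdot \frac{1}{1032} + 110939 = \frac{347}{516} + 110939 = \frac{57244871}{516} \approx 1.1094 \cdot 10^{5}$)
$\frac{1}{P} = \frac{1}{\frac{57244871}{516}} = \frac{516}{57244871}$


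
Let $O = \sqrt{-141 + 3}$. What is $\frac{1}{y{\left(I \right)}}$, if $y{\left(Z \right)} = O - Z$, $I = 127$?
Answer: $- \frac{127}{16267} - \frac{i \sqrt{138}}{16267} \approx -0.0078072 - 0.00072216 i$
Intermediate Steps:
$O = i \sqrt{138}$ ($O = \sqrt{-138} = i \sqrt{138} \approx 11.747 i$)
$y{\left(Z \right)} = - Z + i \sqrt{138}$ ($y{\left(Z \right)} = i \sqrt{138} - Z = - Z + i \sqrt{138}$)
$\frac{1}{y{\left(I \right)}} = \frac{1}{\left(-1\right) 127 + i \sqrt{138}} = \frac{1}{-127 + i \sqrt{138}}$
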